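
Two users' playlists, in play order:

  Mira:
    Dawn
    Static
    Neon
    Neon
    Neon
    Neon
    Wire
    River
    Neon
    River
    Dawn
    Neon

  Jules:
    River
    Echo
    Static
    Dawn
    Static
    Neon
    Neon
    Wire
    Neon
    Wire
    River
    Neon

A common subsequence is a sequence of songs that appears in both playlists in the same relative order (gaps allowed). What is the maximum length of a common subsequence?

8

Pick Dawn [1,4], then Static [2,5], then Neon [3,6], then Neon [4,7], then Neon [6,9], then Wire [7,10], then River [10,11], then Neon [12,12]; all 8 songs appear in both, in order. Since dp[12][12] = 8, nothing longer is possible.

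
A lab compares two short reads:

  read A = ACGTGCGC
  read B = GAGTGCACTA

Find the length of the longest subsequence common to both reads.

Let dp[i][j] be the LCS length of the first i bases of read A and the first j bases of read B. dp[i][j] = dp[i-1][j-1]+1 when the i-th and j-th bases match, else max(dp[i-1][j], dp[i][j-1]).
    ·  G  A  G  T  G  C  A  C  T  A
 ·  0  0  0  0  0  0  0  0  0  0  0
 A  0  0  1  1  1  1  1  1  1  1  1
 C  0  0  1  1  1  1  2  2  2  2  2
 G  0  1  1  2  2  2  2  2  2  2  2
 T  0  1  1  2  3  3  3  3  3  3  3
 G  0  1  1  2  3  4  4  4  4  4  4
 C  0  1  1  2  3  4  5  5  5  5  5
 G  0  1  1  2  3  4  5  5  5  5  5
 C  0  1  1  2  3  4  5  5  6  6  6
dp[8][10] = 6. One LCS (by backtracking along matches): AGTGCC.

6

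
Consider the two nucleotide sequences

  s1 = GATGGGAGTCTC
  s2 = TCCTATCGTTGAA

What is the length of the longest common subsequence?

Match A [2,5] → T [3,6] → G [4,8] → G [5,11] → A [7,13] — 5 bases in the same relative order in both. dp[12][13] = 5 confirms this is the maximum.

5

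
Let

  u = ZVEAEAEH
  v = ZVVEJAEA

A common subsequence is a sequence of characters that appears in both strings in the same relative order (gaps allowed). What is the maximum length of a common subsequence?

Match Z (u #1, v #1); then V (u #2, v #3); then E (u #3, v #4); then A (u #4, v #6); then E (u #5, v #7); then A (u #6, v #8) — 6 characters in the same relative order in both. The LCS DP gives dp[8][8] = 6, so this is optimal.

6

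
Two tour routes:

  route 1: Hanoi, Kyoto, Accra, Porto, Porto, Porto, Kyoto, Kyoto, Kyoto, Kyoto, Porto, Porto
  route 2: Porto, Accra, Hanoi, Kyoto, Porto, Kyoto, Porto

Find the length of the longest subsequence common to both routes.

5

Pick Hanoi (route 1 #1, route 2 #3), then Kyoto (route 1 #2, route 2 #4), then Porto (route 1 #6, route 2 #5), then Kyoto (route 1 #10, route 2 #6), then Porto (route 1 #12, route 2 #7); all 5 stops appear in both, in order, and the DP table's final entry dp[12][7] is also 5, so no common subsequence is longer.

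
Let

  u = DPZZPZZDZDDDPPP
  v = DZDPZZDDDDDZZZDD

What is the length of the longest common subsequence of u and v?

Taking D [1,3], then P [2,4], then Z [3,5], then Z [4,6], then Z [6,12], then Z [7,13], then Z [9,14], then D [11,15], then D [12,16] gives a common subsequence of length 9. dp[15][16] = 9 confirms this is the maximum.

9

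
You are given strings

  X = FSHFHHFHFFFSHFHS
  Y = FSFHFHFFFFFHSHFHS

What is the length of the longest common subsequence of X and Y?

Match F [1,1] → S [2,2] → H [3,4] → F [4,5] → H [5,6] → F [7,8] → F [9,9] → F [10,10] → F [11,11] → S [12,13] → H [13,14] → F [14,15] → H [15,16] → S [16,17] — 14 characters in the same relative order in both, and the DP table's final entry dp[16][17] is also 14, so no common subsequence is longer.

14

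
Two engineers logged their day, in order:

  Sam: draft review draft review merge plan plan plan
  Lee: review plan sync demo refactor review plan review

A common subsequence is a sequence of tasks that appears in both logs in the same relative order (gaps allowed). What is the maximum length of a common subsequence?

3

One common subsequence of length 3: review (Sam #2, Lee #1), review (Sam #4, Lee #6), plan (Sam #6, Lee #7). Since dp[8][8] = 3, nothing longer is possible.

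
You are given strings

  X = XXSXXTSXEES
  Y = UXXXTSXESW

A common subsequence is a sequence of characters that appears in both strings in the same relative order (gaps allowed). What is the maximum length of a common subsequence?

8

Match X at X[2]=Y[2]; then X at X[4]=Y[3]; then X at X[5]=Y[4]; then T at X[6]=Y[5]; then S at X[7]=Y[6]; then X at X[8]=Y[7]; then E at X[10]=Y[8]; then S at X[11]=Y[9] — 8 characters in the same relative order in both. Since dp[11][10] = 8, nothing longer is possible.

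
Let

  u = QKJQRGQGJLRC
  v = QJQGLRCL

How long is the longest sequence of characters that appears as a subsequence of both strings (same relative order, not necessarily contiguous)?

7

Taking Q at u[1]=v[1], J at u[3]=v[2], Q at u[7]=v[3], G at u[8]=v[4], L at u[10]=v[5], R at u[11]=v[6], C at u[12]=v[7] gives a common subsequence of length 7, and the DP table's final entry dp[12][8] is also 7, so no common subsequence is longer.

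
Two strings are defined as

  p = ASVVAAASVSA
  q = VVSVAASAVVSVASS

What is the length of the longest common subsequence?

One common subsequence of length 8: S at p[2]=q[3], then V at p[4]=q[4], then A at p[5]=q[5], then A at p[6]=q[6], then A at p[7]=q[8], then S at p[8]=q[11], then V at p[9]=q[12], then S at p[10]=q[15]. Since dp[11][15] = 8, nothing longer is possible.

8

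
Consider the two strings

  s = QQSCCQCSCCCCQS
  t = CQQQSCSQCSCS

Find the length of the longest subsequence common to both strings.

Match Q (s #1, t #3) → Q (s #2, t #4) → S (s #3, t #5) → C (s #4, t #6) → Q (s #6, t #8) → C (s #7, t #9) → S (s #8, t #10) → C (s #12, t #11) → S (s #14, t #12) — 9 characters in the same relative order in both, and the DP table's final entry dp[14][12] is also 9, so no common subsequence is longer.

9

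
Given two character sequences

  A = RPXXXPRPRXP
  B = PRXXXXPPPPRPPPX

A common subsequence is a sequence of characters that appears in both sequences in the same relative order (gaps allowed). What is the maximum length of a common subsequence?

8

Pick R [1,2]; then X [3,4]; then X [4,5]; then X [5,6]; then P [6,10]; then R [7,11]; then P [8,14]; then X [10,15]; all 8 characters appear in both, in order. The LCS DP gives dp[11][15] = 8, so this is optimal.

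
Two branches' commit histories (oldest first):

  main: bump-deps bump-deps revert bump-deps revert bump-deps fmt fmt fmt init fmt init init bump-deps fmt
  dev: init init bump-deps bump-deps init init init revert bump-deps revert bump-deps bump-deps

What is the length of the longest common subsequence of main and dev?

Pick bump-deps [1,3], then bump-deps [2,4], then revert [3,8], then bump-deps [4,9], then revert [5,10], then bump-deps [6,11], then bump-deps [14,12]; all 7 commits appear in both, in order. Since dp[15][12] = 7, nothing longer is possible.

7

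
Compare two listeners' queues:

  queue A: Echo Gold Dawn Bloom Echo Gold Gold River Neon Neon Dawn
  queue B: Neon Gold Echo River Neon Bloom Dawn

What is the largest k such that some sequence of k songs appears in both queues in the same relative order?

Taking Gold (queue A #2, queue B #2), Echo (queue A #5, queue B #3), River (queue A #8, queue B #4), Neon (queue A #9, queue B #5), Dawn (queue A #11, queue B #7) gives a common subsequence of length 5. The LCS DP gives dp[11][7] = 5, so this is optimal.

5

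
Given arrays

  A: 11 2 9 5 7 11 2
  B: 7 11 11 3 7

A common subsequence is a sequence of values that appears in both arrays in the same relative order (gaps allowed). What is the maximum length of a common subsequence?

2

Match 11 at A[1]=B[3] → 7 at A[5]=B[5] — 2 values in the same relative order in both. The LCS DP gives dp[7][5] = 2, so this is optimal.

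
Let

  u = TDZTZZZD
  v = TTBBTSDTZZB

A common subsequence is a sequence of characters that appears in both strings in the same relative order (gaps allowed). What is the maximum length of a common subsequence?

5

Taking T [1,5], D [2,7], T [4,8], Z [5,9], Z [6,10] gives a common subsequence of length 5, and the DP table's final entry dp[8][11] is also 5, so no common subsequence is longer.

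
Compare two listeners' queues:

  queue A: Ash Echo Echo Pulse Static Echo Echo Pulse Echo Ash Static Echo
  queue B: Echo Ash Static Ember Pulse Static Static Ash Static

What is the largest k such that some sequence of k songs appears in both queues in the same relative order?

Pick Ash [1,2]; then Pulse [4,5]; then Static [5,7]; then Ash [10,8]; then Static [11,9]; all 5 songs appear in both, in order. The LCS DP gives dp[12][9] = 5, so this is optimal.

5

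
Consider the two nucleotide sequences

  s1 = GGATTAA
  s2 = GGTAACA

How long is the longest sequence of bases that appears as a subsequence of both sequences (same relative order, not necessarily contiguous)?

5

Pick G at s1[1]=s2[1], then G at s1[2]=s2[2], then A at s1[3]=s2[4], then A at s1[6]=s2[5], then A at s1[7]=s2[7]; all 5 bases appear in both, in order, and the DP table's final entry dp[7][7] is also 5, so no common subsequence is longer.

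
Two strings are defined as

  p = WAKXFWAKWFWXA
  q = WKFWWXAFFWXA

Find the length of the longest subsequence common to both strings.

9

Taking W at p[1]=q[1], K at p[3]=q[2], F at p[5]=q[3], W at p[6]=q[5], A at p[7]=q[7], F at p[10]=q[9], W at p[11]=q[10], X at p[12]=q[11], A at p[13]=q[12] gives a common subsequence of length 9. Since dp[13][12] = 9, nothing longer is possible.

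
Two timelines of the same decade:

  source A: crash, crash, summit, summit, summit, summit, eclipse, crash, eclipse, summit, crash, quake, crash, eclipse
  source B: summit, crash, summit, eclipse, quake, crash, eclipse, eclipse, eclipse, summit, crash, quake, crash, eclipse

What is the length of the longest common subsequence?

One common subsequence of length 10: crash [2,2], then summit [6,3], then eclipse [7,4], then crash [8,6], then eclipse [9,9], then summit [10,10], then crash [11,11], then quake [12,12], then crash [13,13], then eclipse [14,14], and the DP table's final entry dp[14][14] is also 10, so no common subsequence is longer.

10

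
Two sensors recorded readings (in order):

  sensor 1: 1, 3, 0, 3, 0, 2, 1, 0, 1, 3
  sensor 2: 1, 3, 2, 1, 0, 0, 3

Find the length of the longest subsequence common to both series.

Match 1 [1,1], then 3 [4,2], then 2 [6,3], then 1 [7,4], then 0 [8,6], then 3 [10,7] — 6 values in the same relative order in both, and the DP table's final entry dp[10][7] is also 6, so no common subsequence is longer.

6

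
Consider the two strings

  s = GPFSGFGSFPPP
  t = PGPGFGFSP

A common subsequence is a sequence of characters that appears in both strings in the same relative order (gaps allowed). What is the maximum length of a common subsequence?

7

Let dp[i][j] be the LCS length of the first i characters of s and the first j characters of t. dp[i][j] = dp[i-1][j-1]+1 when the i-th and j-th characters match, else max(dp[i-1][j], dp[i][j-1]).
    ·  P  G  P  G  F  G  F  S  P
 ·  0  0  0  0  0  0  0  0  0  0
 G  0  0  1  1  1  1  1  1  1  1
 P  0  1  1  2  2  2  2  2  2  2
 F  0  1  1  2  2  3  3  3  3  3
 S  0  1  1  2  2  3  3  3  4  4
 G  0  1  2  2  3  3  4  4  4  4
 F  0  1  2  2  3  4  4  5  5  5
 G  0  1  2  2  3  4  5  5  5  5
 S  0  1  2  2  3  4  5  5  6  6
 F  0  1  2  2  3  4  5  6  6  6
 P  0  1  2  3  3  4  5  6  6  7
 P  0  1  2  3  3  4  5  6  6  7
 P  0  1  2  3  3  4  5  6  6  7
dp[12][9] = 7. One LCS (by backtracking along matches): GPFGFSP.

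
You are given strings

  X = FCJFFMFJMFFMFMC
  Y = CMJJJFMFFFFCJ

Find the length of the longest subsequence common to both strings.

9

Taking C (X #2, Y #1) → J (X #3, Y #5) → F (X #5, Y #6) → M (X #6, Y #7) → F (X #7, Y #8) → F (X #10, Y #9) → F (X #11, Y #10) → F (X #13, Y #11) → C (X #15, Y #12) gives a common subsequence of length 9. The LCS DP gives dp[15][13] = 9, so this is optimal.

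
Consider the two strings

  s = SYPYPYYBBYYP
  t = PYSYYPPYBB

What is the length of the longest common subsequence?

Let dp[i][j] be the LCS length of the first i characters of s and the first j characters of t. dp[i][j] = dp[i-1][j-1]+1 when the i-th and j-th characters match, else max(dp[i-1][j], dp[i][j-1]).
    ·  P  Y  S  Y  Y  P  P  Y  B  B
 ·  0  0  0  0  0  0  0  0  0  0  0
 S  0  0  0  1  1  1  1  1  1  1  1
 Y  0  0  1  1  2  2  2  2  2  2  2
 P  0  1  1  1  2  2  3  3  3  3  3
 Y  0  1  2  2  2  3  3  3  4  4  4
 P  0  1  2  2  2  3  4  4  4  4  4
 Y  0  1  2  2  3  3  4  4  5  5  5
 Y  0  1  2  2  3  4  4  4  5  5  5
 B  0  1  2  2  3  4  4  4  5  6  6
 B  0  1  2  2  3  4  4  4  5  6  7
 Y  0  1  2  2  3  4  4  4  5  6  7
 Y  0  1  2  2  3  4  4  4  5  6  7
 P  0  1  2  2  3  4  5  5  5  6  7
dp[12][10] = 7. One LCS (by backtracking along matches): SYPPYBB.

7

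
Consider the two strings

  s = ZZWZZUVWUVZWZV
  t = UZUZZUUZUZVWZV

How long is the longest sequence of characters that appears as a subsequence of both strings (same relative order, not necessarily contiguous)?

9

One common subsequence of length 9: Z at s[1]=t[2], Z at s[2]=t[4], Z at s[4]=t[5], Z at s[5]=t[8], U at s[6]=t[9], V at s[10]=t[11], W at s[12]=t[12], Z at s[13]=t[13], V at s[14]=t[14]. dp[14][14] = 9 confirms this is the maximum.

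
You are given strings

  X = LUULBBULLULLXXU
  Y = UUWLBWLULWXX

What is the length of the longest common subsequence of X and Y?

9

One common subsequence of length 9: U [2,1], U [3,2], L [4,4], B [5,5], L [9,7], U [10,8], L [11,9], X [13,11], X [14,12], and the DP table's final entry dp[15][12] is also 9, so no common subsequence is longer.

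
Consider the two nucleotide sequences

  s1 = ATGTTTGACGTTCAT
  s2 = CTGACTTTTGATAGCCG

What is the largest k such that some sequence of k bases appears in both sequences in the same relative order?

One common subsequence of length 9: A at s1[1]=s2[4], then T at s1[2]=s2[6], then T at s1[4]=s2[7], then T at s1[5]=s2[8], then T at s1[6]=s2[9], then G at s1[7]=s2[10], then A at s1[8]=s2[13], then C at s1[9]=s2[16], then G at s1[10]=s2[17]. dp[15][17] = 9 confirms this is the maximum.

9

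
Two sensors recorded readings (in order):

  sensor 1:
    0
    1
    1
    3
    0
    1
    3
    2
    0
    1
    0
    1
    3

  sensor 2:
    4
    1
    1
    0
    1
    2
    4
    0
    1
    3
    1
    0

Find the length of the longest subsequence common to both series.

Match 1 [2,2] → 1 [3,3] → 0 [5,4] → 1 [6,5] → 2 [8,6] → 0 [9,8] → 1 [10,11] → 0 [11,12] — 8 values in the same relative order in both, and the DP table's final entry dp[13][12] is also 8, so no common subsequence is longer.

8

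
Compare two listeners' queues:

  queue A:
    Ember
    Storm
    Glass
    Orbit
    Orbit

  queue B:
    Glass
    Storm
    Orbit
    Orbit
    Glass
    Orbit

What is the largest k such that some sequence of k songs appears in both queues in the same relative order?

3

Taking Storm [2,2], then Glass [3,5], then Orbit [5,6] gives a common subsequence of length 3. dp[5][6] = 3 confirms this is the maximum.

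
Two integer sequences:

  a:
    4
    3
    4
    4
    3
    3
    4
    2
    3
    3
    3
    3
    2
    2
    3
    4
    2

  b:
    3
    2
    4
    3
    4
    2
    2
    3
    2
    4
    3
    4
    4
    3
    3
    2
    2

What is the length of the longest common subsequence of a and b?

11

Taking 3 at a[2]=b[1] → 4 at a[4]=b[3] → 3 at a[6]=b[4] → 4 at a[7]=b[5] → 2 at a[8]=b[7] → 3 at a[9]=b[8] → 3 at a[10]=b[11] → 3 at a[11]=b[14] → 3 at a[12]=b[15] → 2 at a[14]=b[16] → 2 at a[17]=b[17] gives a common subsequence of length 11. Since dp[17][17] = 11, nothing longer is possible.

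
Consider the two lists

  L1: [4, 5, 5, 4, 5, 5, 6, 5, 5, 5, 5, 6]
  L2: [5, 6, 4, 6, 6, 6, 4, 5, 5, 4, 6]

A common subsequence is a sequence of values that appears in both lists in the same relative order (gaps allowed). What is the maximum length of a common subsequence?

6

Match 5 [2,1] → 4 [4,3] → 6 [7,6] → 5 [8,8] → 5 [9,9] → 6 [12,11] — 6 values in the same relative order in both. Since dp[12][11] = 6, nothing longer is possible.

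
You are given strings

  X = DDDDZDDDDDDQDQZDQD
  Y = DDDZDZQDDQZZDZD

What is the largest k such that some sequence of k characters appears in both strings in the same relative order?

11

Taking D [1,1], D [2,2], D [3,3], D [4,5], Z [5,6], D [10,8], D [11,9], Q [12,10], D [13,13], Z [15,14], D [18,15] gives a common subsequence of length 11. Since dp[18][15] = 11, nothing longer is possible.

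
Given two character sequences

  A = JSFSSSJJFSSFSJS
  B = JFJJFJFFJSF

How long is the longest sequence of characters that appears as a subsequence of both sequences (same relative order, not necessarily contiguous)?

8

One common subsequence of length 8: J (A #1, B #1) → F (A #3, B #2) → J (A #7, B #4) → J (A #8, B #6) → F (A #9, B #7) → F (A #12, B #8) → J (A #14, B #9) → S (A #15, B #10). Since dp[15][11] = 8, nothing longer is possible.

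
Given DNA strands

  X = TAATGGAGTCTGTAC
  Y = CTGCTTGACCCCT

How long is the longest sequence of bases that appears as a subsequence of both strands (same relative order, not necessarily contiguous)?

Taking T at X[4]=Y[2], G at X[5]=Y[3], T at X[9]=Y[5], T at X[11]=Y[6], G at X[12]=Y[7], A at X[14]=Y[8], C at X[15]=Y[12] gives a common subsequence of length 7. The LCS DP gives dp[15][13] = 7, so this is optimal.

7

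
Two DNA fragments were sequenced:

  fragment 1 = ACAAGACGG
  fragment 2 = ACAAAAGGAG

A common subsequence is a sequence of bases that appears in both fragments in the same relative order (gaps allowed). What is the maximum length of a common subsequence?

Let dp[i][j] be the LCS length of the first i bases of fragment 1 and the first j bases of fragment 2. dp[i][j] = dp[i-1][j-1]+1 when the i-th and j-th bases match, else max(dp[i-1][j], dp[i][j-1]).
    ·  A  C  A  A  A  A  G  G  A  G
 ·  0  0  0  0  0  0  0  0  0  0  0
 A  0  1  1  1  1  1  1  1  1  1  1
 C  0  1  2  2  2  2  2  2  2  2  2
 A  0  1  2  3  3  3  3  3  3  3  3
 A  0  1  2  3  4  4  4  4  4  4  4
 G  0  1  2  3  4  4  4  5  5  5  5
 A  0  1  2  3  4  5  5  5  5  6  6
 C  0  1  2  3  4  5  5  5  5  6  6
 G  0  1  2  3  4  5  5  6  6  6  7
 G  0  1  2  3  4  5  5  6  7  7  7
dp[9][10] = 7. One LCS (by backtracking along matches): ACAAGAG.

7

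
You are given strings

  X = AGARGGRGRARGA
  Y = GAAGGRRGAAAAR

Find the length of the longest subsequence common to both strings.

8

One common subsequence of length 8: A (X #1, Y #2) → A (X #3, Y #3) → G (X #5, Y #4) → G (X #6, Y #5) → R (X #7, Y #7) → G (X #8, Y #8) → A (X #10, Y #12) → R (X #11, Y #13). Since dp[13][13] = 8, nothing longer is possible.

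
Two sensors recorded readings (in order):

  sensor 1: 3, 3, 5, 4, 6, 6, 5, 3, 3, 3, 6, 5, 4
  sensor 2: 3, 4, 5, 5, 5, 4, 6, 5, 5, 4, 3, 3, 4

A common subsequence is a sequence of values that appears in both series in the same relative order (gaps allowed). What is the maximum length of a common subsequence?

8

One common subsequence of length 8: 3 (sensor 1 #1, sensor 2 #1), then 5 (sensor 1 #3, sensor 2 #5), then 4 (sensor 1 #4, sensor 2 #6), then 6 (sensor 1 #5, sensor 2 #7), then 5 (sensor 1 #7, sensor 2 #9), then 3 (sensor 1 #9, sensor 2 #11), then 3 (sensor 1 #10, sensor 2 #12), then 4 (sensor 1 #13, sensor 2 #13). The LCS DP gives dp[13][13] = 8, so this is optimal.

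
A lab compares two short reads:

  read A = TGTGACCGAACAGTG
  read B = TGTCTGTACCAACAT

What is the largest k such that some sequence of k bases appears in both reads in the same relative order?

One common subsequence of length 12: T at read A[1]=read B[1], G at read A[2]=read B[2], T at read A[3]=read B[5], G at read A[4]=read B[6], A at read A[5]=read B[8], C at read A[6]=read B[9], C at read A[7]=read B[10], A at read A[9]=read B[11], A at read A[10]=read B[12], C at read A[11]=read B[13], A at read A[12]=read B[14], T at read A[14]=read B[15], and the DP table's final entry dp[15][15] is also 12, so no common subsequence is longer.

12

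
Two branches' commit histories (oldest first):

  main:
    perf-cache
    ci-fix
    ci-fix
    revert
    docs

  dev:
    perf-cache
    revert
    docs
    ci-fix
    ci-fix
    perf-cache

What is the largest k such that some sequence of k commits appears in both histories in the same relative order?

3

Taking perf-cache [1,1], then ci-fix [2,4], then ci-fix [3,5] gives a common subsequence of length 3. dp[5][6] = 3 confirms this is the maximum.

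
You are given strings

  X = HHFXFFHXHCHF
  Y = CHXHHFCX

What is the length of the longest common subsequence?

Let dp[i][j] be the LCS length of the first i characters of X and the first j characters of Y. dp[i][j] = dp[i-1][j-1]+1 when the i-th and j-th characters match, else max(dp[i-1][j], dp[i][j-1]).
    ·  C  H  X  H  H  F  C  X
 ·  0  0  0  0  0  0  0  0  0
 H  0  0  1  1  1  1  1  1  1
 H  0  0  1  1  2  2  2  2  2
 F  0  0  1  1  2  2  3  3  3
 X  0  0  1  2  2  2  3  3  4
 F  0  0  1  2  2  2  3  3  4
 F  0  0  1  2  2  2  3  3  4
 H  0  0  1  2  3  3  3  3  4
 X  0  0  1  2  3  3  3  3  4
 H  0  0  1  2  3  4  4  4  4
 C  0  1  1  2  3  4  4  5  5
 H  0  1  2  2  3  4  4  5  5
 F  0  1  2  2  3  4  5  5  5
dp[12][8] = 5. One LCS (by backtracking along matches): HXHHC.

5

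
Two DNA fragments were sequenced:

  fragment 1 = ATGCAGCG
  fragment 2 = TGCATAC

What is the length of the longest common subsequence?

5

Match T [2,1], G [3,2], C [4,3], A [5,6], C [7,7] — 5 bases in the same relative order in both. The LCS DP gives dp[8][7] = 5, so this is optimal.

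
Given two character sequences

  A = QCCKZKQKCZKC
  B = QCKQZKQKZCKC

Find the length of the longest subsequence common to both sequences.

Pick Q [1,1] → C [3,2] → K [4,3] → Z [5,5] → K [6,6] → Q [7,7] → K [8,8] → C [9,10] → K [11,11] → C [12,12]; all 10 characters appear in both, in order, and the DP table's final entry dp[12][12] is also 10, so no common subsequence is longer.

10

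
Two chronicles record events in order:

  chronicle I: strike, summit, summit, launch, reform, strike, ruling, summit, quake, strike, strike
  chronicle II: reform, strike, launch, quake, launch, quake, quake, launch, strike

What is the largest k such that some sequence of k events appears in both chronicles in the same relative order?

4

Taking strike at chronicle I[1]=chronicle II[2], launch at chronicle I[4]=chronicle II[5], quake at chronicle I[9]=chronicle II[7], strike at chronicle I[11]=chronicle II[9] gives a common subsequence of length 4. dp[11][9] = 4 confirms this is the maximum.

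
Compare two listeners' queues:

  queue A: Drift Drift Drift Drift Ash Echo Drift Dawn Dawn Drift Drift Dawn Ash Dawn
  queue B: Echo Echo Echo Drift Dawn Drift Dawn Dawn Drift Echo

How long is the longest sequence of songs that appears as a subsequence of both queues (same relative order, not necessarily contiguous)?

Pick Echo at queue A[6]=queue B[3]; then Drift at queue A[7]=queue B[4]; then Dawn at queue A[9]=queue B[5]; then Drift at queue A[11]=queue B[6]; then Dawn at queue A[12]=queue B[7]; then Dawn at queue A[14]=queue B[8]; all 6 songs appear in both, in order. The LCS DP gives dp[14][10] = 6, so this is optimal.

6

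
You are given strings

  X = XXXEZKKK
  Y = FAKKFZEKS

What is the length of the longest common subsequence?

3

Let dp[i][j] be the LCS length of the first i characters of X and the first j characters of Y. dp[i][j] = dp[i-1][j-1]+1 when the i-th and j-th characters match, else max(dp[i-1][j], dp[i][j-1]).
    ·  F  A  K  K  F  Z  E  K  S
 ·  0  0  0  0  0  0  0  0  0  0
 X  0  0  0  0  0  0  0  0  0  0
 X  0  0  0  0  0  0  0  0  0  0
 X  0  0  0  0  0  0  0  0  0  0
 E  0  0  0  0  0  0  0  1  1  1
 Z  0  0  0  0  0  0  1  1  1  1
 K  0  0  0  1  1  1  1  1  2  2
 K  0  0  0  1  2  2  2  2  2  2
 K  0  0  0  1  2  2  2  2  3  3
dp[8][9] = 3. One LCS (by backtracking along matches): KKK.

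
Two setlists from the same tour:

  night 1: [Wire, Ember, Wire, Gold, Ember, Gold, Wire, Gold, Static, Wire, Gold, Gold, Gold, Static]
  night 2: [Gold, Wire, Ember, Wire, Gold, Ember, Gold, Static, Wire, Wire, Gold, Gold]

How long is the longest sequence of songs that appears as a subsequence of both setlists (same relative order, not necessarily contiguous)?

Match Wire at night 1[1]=night 2[2]; then Ember at night 1[2]=night 2[3]; then Wire at night 1[3]=night 2[4]; then Gold at night 1[4]=night 2[5]; then Ember at night 1[5]=night 2[6]; then Gold at night 1[6]=night 2[7]; then Wire at night 1[7]=night 2[9]; then Wire at night 1[10]=night 2[10]; then Gold at night 1[12]=night 2[11]; then Gold at night 1[13]=night 2[12] — 10 songs in the same relative order in both. Since dp[14][12] = 10, nothing longer is possible.

10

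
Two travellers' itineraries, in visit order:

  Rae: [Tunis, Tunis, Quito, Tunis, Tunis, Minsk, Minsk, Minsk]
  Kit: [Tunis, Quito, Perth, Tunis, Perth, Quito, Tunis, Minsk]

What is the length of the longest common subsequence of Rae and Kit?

5

Taking Tunis at Rae[1]=Kit[1] → Tunis at Rae[2]=Kit[4] → Quito at Rae[3]=Kit[6] → Tunis at Rae[5]=Kit[7] → Minsk at Rae[8]=Kit[8] gives a common subsequence of length 5, and the DP table's final entry dp[8][8] is also 5, so no common subsequence is longer.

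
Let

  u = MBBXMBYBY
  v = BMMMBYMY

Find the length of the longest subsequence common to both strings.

One common subsequence of length 5: M [1,3], M [5,4], B [6,5], Y [7,6], Y [9,8], and the DP table's final entry dp[9][8] is also 5, so no common subsequence is longer.

5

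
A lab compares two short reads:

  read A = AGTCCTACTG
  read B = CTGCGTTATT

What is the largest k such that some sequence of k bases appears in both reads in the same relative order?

Match G at read A[2]=read B[5]; then T at read A[3]=read B[6]; then T at read A[6]=read B[7]; then A at read A[7]=read B[8]; then T at read A[9]=read B[10] — 5 bases in the same relative order in both. The LCS DP gives dp[10][10] = 5, so this is optimal.

5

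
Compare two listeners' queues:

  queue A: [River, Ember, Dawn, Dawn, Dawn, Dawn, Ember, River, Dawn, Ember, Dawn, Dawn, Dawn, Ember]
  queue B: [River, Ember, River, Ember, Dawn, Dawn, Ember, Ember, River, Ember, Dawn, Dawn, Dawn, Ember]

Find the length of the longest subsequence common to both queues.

One common subsequence of length 11: River (queue A #1, queue B #3), Ember (queue A #2, queue B #4), Dawn (queue A #3, queue B #5), Dawn (queue A #4, queue B #6), Ember (queue A #7, queue B #8), River (queue A #8, queue B #9), Ember (queue A #10, queue B #10), Dawn (queue A #11, queue B #11), Dawn (queue A #12, queue B #12), Dawn (queue A #13, queue B #13), Ember (queue A #14, queue B #14). The LCS DP gives dp[14][14] = 11, so this is optimal.

11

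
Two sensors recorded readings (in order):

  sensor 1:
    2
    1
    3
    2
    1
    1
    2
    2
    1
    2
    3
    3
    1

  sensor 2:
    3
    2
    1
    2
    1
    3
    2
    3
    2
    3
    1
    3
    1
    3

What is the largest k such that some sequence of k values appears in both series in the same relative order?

9

Pick 2 (sensor 1 #1, sensor 2 #2); then 1 (sensor 1 #2, sensor 2 #3); then 2 (sensor 1 #4, sensor 2 #4); then 1 (sensor 1 #5, sensor 2 #5); then 2 (sensor 1 #7, sensor 2 #7); then 2 (sensor 1 #8, sensor 2 #9); then 1 (sensor 1 #9, sensor 2 #11); then 3 (sensor 1 #11, sensor 2 #12); then 3 (sensor 1 #12, sensor 2 #14); all 9 values appear in both, in order. dp[13][14] = 9 confirms this is the maximum.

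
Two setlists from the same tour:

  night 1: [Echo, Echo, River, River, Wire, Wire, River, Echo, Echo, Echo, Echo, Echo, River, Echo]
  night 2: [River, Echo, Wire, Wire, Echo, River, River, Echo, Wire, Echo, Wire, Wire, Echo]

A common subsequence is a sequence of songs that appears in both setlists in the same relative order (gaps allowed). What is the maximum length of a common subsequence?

7

Match Echo [1,2]; then Echo [2,5]; then River [3,6]; then River [4,7]; then Wire [5,11]; then Wire [6,12]; then Echo [14,13] — 7 songs in the same relative order in both, and the DP table's final entry dp[14][13] is also 7, so no common subsequence is longer.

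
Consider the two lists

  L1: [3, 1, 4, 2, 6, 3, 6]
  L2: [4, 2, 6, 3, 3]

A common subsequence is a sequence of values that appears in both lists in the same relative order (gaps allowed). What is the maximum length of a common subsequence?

4

Let dp[i][j] be the LCS length of the first i values of L1 and the first j values of L2. dp[i][j] = dp[i-1][j-1]+1 when the i-th and j-th values match, else max(dp[i-1][j], dp[i][j-1]).
    ·  4  2  6  3  3
 ·  0  0  0  0  0  0
 3  0  0  0  0  1  1
 1  0  0  0  0  1  1
 4  0  1  1  1  1  1
 2  0  1  2  2  2  2
 6  0  1  2  3  3  3
 3  0  1  2  3  4  4
 6  0  1  2  3  4  4
dp[7][5] = 4. One LCS (by backtracking along matches): 4, 2, 6, 3.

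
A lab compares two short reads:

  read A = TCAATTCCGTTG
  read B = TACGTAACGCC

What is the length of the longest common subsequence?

6

One common subsequence of length 6: T at read A[1]=read B[1]; then C at read A[2]=read B[3]; then A at read A[3]=read B[6]; then A at read A[4]=read B[7]; then C at read A[7]=read B[10]; then C at read A[8]=read B[11]. The LCS DP gives dp[12][11] = 6, so this is optimal.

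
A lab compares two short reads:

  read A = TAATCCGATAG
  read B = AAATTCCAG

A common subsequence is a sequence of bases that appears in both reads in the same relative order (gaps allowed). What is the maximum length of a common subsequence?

Pick A [2,2]; then A [3,3]; then T [4,5]; then C [5,6]; then C [6,7]; then A [10,8]; then G [11,9]; all 7 bases appear in both, in order. Since dp[11][9] = 7, nothing longer is possible.

7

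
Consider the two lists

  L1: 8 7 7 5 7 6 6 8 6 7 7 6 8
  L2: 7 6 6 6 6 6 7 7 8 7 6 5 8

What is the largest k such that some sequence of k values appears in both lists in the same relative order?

8

Pick 7 at L1[2]=L2[1]; then 6 at L1[6]=L2[4]; then 6 at L1[7]=L2[5]; then 6 at L1[9]=L2[6]; then 7 at L1[10]=L2[8]; then 7 at L1[11]=L2[10]; then 6 at L1[12]=L2[11]; then 8 at L1[13]=L2[13]; all 8 values appear in both, in order. dp[13][13] = 8 confirms this is the maximum.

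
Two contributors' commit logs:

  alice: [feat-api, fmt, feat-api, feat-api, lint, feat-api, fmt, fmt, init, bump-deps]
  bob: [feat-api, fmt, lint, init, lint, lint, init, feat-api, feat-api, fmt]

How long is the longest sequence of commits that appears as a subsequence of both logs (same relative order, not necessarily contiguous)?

Pick feat-api [1,1]; then fmt [2,2]; then feat-api [4,8]; then feat-api [6,9]; then fmt [8,10]; all 5 commits appear in both, in order. dp[10][10] = 5 confirms this is the maximum.

5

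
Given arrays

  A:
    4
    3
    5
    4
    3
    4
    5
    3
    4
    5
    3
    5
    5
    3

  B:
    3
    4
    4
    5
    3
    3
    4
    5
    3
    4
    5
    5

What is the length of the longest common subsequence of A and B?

10

Pick 3 (A #2, B #1) → 4 (A #4, B #2) → 4 (A #6, B #3) → 5 (A #7, B #4) → 3 (A #8, B #6) → 4 (A #9, B #7) → 5 (A #10, B #8) → 3 (A #11, B #9) → 5 (A #12, B #11) → 5 (A #13, B #12); all 10 values appear in both, in order. The LCS DP gives dp[14][12] = 10, so this is optimal.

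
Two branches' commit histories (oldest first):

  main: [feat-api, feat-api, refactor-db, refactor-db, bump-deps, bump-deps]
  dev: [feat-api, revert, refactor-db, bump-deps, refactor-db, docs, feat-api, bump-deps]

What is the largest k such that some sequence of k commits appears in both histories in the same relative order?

One common subsequence of length 4: feat-api (main #1, dev #1), then refactor-db (main #3, dev #3), then refactor-db (main #4, dev #5), then bump-deps (main #6, dev #8). The LCS DP gives dp[6][8] = 4, so this is optimal.

4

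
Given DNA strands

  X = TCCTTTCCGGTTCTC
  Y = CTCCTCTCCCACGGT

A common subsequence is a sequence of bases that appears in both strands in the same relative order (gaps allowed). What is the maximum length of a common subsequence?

Taking T [1,2], C [2,3], C [3,4], T [4,5], T [5,7], C [7,10], C [8,12], G [9,13], G [10,14], T [14,15] gives a common subsequence of length 10, and the DP table's final entry dp[15][15] is also 10, so no common subsequence is longer.

10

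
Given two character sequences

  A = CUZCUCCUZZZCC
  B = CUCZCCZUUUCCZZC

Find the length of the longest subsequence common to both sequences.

Match C (A #1, B #1); then U (A #2, B #2); then Z (A #3, B #4); then C (A #4, B #6); then U (A #5, B #10); then C (A #6, B #11); then C (A #7, B #12); then Z (A #10, B #13); then Z (A #11, B #14); then C (A #13, B #15) — 10 characters in the same relative order in both. Since dp[13][15] = 10, nothing longer is possible.

10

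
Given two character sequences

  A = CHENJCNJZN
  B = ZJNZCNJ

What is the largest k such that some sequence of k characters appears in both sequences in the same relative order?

Taking N (A #4, B #3); then C (A #6, B #5); then N (A #7, B #6); then J (A #8, B #7) gives a common subsequence of length 4, and the DP table's final entry dp[10][7] is also 4, so no common subsequence is longer.

4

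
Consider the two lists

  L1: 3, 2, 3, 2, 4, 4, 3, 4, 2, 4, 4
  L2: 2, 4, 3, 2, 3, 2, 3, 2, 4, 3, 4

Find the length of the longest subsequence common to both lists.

8

One common subsequence of length 8: 3 at L1[1]=L2[3], then 2 at L1[2]=L2[4], then 3 at L1[3]=L2[5], then 2 at L1[4]=L2[6], then 3 at L1[7]=L2[7], then 2 at L1[9]=L2[8], then 4 at L1[10]=L2[9], then 4 at L1[11]=L2[11]. The LCS DP gives dp[11][11] = 8, so this is optimal.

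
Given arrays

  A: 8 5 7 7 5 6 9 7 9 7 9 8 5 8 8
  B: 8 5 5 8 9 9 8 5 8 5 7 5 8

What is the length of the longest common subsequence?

9

One common subsequence of length 9: 8 at A[1]=B[1]; then 5 at A[2]=B[2]; then 5 at A[5]=B[3]; then 9 at A[9]=B[5]; then 9 at A[11]=B[6]; then 8 at A[12]=B[7]; then 5 at A[13]=B[8]; then 8 at A[14]=B[9]; then 8 at A[15]=B[13]. Since dp[15][13] = 9, nothing longer is possible.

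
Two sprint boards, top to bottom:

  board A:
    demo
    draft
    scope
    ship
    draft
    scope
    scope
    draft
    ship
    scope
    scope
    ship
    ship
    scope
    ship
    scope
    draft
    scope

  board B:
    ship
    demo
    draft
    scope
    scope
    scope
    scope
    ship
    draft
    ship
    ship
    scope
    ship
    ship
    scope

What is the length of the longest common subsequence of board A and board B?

Match demo [1,2], draft [2,3], scope [3,5], scope [6,6], scope [7,7], draft [8,9], ship [9,11], scope [11,12], ship [13,13], ship [15,14], scope [18,15] — 11 tasks in the same relative order in both, and the DP table's final entry dp[18][15] is also 11, so no common subsequence is longer.

11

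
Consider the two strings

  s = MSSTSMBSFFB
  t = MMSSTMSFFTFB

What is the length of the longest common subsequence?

9

Taking M (s #1, t #2) → S (s #2, t #3) → S (s #3, t #4) → T (s #4, t #5) → M (s #6, t #6) → S (s #8, t #7) → F (s #9, t #9) → F (s #10, t #11) → B (s #11, t #12) gives a common subsequence of length 9. dp[11][12] = 9 confirms this is the maximum.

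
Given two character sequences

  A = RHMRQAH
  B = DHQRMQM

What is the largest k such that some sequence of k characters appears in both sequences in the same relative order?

3

Let dp[i][j] be the LCS length of the first i characters of A and the first j characters of B. dp[i][j] = dp[i-1][j-1]+1 when the i-th and j-th characters match, else max(dp[i-1][j], dp[i][j-1]).
    ·  D  H  Q  R  M  Q  M
 ·  0  0  0  0  0  0  0  0
 R  0  0  0  0  1  1  1  1
 H  0  0  1  1  1  1  1  1
 M  0  0  1  1  1  2  2  2
 R  0  0  1  1  2  2  2  2
 Q  0  0  1  2  2  2  3  3
 A  0  0  1  2  2  2  3  3
 H  0  0  1  2  2  2  3  3
dp[7][7] = 3. One LCS (by backtracking along matches): RMQ.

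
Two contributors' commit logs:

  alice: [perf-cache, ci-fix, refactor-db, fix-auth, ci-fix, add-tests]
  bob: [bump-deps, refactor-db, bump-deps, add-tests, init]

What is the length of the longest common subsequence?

One common subsequence of length 2: refactor-db (alice #3, bob #2), then add-tests (alice #6, bob #4). dp[6][5] = 2 confirms this is the maximum.

2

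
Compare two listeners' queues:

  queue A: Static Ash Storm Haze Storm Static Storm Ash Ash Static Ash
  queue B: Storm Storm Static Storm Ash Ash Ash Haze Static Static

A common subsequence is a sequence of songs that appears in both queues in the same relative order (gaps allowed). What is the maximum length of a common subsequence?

7

Pick Storm (queue A #3, queue B #1) → Storm (queue A #5, queue B #2) → Static (queue A #6, queue B #3) → Storm (queue A #7, queue B #4) → Ash (queue A #8, queue B #6) → Ash (queue A #9, queue B #7) → Static (queue A #10, queue B #10); all 7 songs appear in both, in order. Since dp[11][10] = 7, nothing longer is possible.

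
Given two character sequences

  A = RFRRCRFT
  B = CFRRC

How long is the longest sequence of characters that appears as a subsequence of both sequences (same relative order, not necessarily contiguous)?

Taking F [2,2], R [3,3], R [4,4], C [5,5] gives a common subsequence of length 4. Since dp[8][5] = 4, nothing longer is possible.

4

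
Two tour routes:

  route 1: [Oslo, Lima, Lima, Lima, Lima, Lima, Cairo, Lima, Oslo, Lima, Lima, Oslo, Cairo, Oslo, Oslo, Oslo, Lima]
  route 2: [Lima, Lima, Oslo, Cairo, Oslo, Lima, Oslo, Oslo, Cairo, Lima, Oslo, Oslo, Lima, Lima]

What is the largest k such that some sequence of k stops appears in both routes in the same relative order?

One common subsequence of length 10: Lima (route 1 #2, route 2 #1) → Lima (route 1 #3, route 2 #2) → Cairo (route 1 #7, route 2 #4) → Lima (route 1 #8, route 2 #6) → Oslo (route 1 #9, route 2 #7) → Oslo (route 1 #12, route 2 #8) → Cairo (route 1 #13, route 2 #9) → Oslo (route 1 #14, route 2 #11) → Oslo (route 1 #15, route 2 #12) → Lima (route 1 #17, route 2 #14), and the DP table's final entry dp[17][14] is also 10, so no common subsequence is longer.

10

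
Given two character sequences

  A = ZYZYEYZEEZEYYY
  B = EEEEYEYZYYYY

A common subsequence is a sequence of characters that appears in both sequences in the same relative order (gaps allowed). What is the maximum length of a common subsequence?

7

One common subsequence of length 7: Y [4,5] → E [5,6] → Y [6,7] → Z [7,8] → Y [12,10] → Y [13,11] → Y [14,12]. Since dp[14][12] = 7, nothing longer is possible.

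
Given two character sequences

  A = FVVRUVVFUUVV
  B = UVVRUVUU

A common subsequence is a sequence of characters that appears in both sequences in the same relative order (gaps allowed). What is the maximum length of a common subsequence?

Let dp[i][j] be the LCS length of the first i characters of A and the first j characters of B. dp[i][j] = dp[i-1][j-1]+1 when the i-th and j-th characters match, else max(dp[i-1][j], dp[i][j-1]).
    ·  U  V  V  R  U  V  U  U
 ·  0  0  0  0  0  0  0  0  0
 F  0  0  0  0  0  0  0  0  0
 V  0  0  1  1  1  1  1  1  1
 V  0  0  1  2  2  2  2  2  2
 R  0  0  1  2  3  3  3  3  3
 U  0  1  1  2  3  4  4  4  4
 V  0  1  2  2  3  4  5  5  5
 V  0  1  2  3  3  4  5  5  5
 F  0  1  2  3  3  4  5  5  5
 U  0  1  2  3  3  4  5  6  6
 U  0  1  2  3  3  4  5  6  7
 V  0  1  2  3  3  4  5  6  7
 V  0  1  2  3  3  4  5  6  7
dp[12][8] = 7. One LCS (by backtracking along matches): VVRUVUU.

7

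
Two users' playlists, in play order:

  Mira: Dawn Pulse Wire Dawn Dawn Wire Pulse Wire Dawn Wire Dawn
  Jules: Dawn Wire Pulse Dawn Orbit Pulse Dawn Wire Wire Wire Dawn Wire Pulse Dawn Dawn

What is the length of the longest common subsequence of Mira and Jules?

Match Dawn at Mira[1]=Jules[1], Pulse at Mira[2]=Jules[3], Dawn at Mira[4]=Jules[4], Dawn at Mira[5]=Jules[7], Wire at Mira[6]=Jules[9], Wire at Mira[8]=Jules[10], Dawn at Mira[9]=Jules[11], Wire at Mira[10]=Jules[12], Dawn at Mira[11]=Jules[15] — 9 songs in the same relative order in both. The LCS DP gives dp[11][15] = 9, so this is optimal.

9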